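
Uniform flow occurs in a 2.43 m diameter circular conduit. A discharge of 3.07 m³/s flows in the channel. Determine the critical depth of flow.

y_c = 0.786 m

At critical depth, Q² T / (g A³) = 1, i.e. A³/T = Q²/g = 3.07²/9.81 = 0.9607.
At y = 0.938 m: A³/T = 1.904 — too large.
At y = 0.786 m: A³/T = 0.9629 — close enough.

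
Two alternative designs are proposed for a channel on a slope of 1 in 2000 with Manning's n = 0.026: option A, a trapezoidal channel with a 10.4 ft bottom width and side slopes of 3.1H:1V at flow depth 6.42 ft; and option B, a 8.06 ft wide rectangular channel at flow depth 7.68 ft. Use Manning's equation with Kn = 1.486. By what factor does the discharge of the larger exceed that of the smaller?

3.95

Channel A: With bottom width b = 10.4 ft and side slope z = 3.1: A = (b + zy)y = (10.4 + 3.1×6.42)×6.42 = 194.5 ft²; P = b + 2y√(1+z²) = 10.4 + 2×6.42×3.257 = 52.22 ft. Hydraulic radius R = A/P = 194.5/52.22 = 3.725 ft. Q_A = (1.486/0.026)·194.5·3.725^(2/3)·√0.0005 = 597.4 ft³/s.
Channel B: Flow area A = b·y = 8.06 × 7.68 = 61.9 ft². Wetted perimeter P = b + 2y = 8.06 + 2×7.68 = 23.42 ft. Hydraulic radius R = A/P = 61.9/23.42 = 2.643 ft. Q_B = (1.486/0.026)·61.9·2.643^(2/3)·√0.0005 = 151.2 ft³/s.
The larger discharge is 597.4 ft³/s and the smaller is 151.2 ft³/s; the ratio is 3.95.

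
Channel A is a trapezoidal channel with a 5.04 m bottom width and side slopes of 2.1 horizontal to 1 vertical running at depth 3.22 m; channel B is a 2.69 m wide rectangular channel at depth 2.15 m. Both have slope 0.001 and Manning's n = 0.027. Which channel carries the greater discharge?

Channel A: With bottom width b = 5.04 m and side slope z = 2.1: A = (b + zy)y = (5.04 + 2.1×3.22)×3.22 = 38 m²; P = b + 2y√(1+z²) = 5.04 + 2×3.22×2.326 = 20.02 m. Hydraulic radius R = A/P = 38/20.02 = 1.898 m. Q_A = (1/0.027)·38·1.898^(2/3)·√0.001 = 68.24 m³/s.
Channel B: Flow area A = b·y = 2.69 × 2.15 = 5.784 m². Wetted perimeter P = b + 2y = 2.69 + 2×2.15 = 6.99 m. Hydraulic radius R = A/P = 5.784/6.99 = 0.8274 m. Q_B = (1/0.027)·5.784·0.8274^(2/3)·√0.001 = 5.97 m³/s.
Q_A = 68.24 m³/s vs Q_B = 5.97 m³/s, so channel A carries more.

channel A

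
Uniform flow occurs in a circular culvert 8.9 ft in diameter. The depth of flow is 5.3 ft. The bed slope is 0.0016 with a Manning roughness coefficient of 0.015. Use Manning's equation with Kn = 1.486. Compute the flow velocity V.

V = 7.22 ft/s

For a circular section of diameter D = 8.9 ft at depth y = 5.3 ft, the central angle is θ = 2 arccos(1 − 2y/D) = 3.526 rad. Then A = (D²/8)(θ − sin θ) = 38.62 ft² and P = Dθ/2 = 15.69 ft.
Hydraulic radius R = A/P = 38.62/15.69 = 2.462 ft.
From Manning's equation, V = (1.486/n) R^(2/3) S^(1/2) = (1.486/0.015) × 2.462^(2/3) × 0.0016^(1/2) = 7.22 ft/s.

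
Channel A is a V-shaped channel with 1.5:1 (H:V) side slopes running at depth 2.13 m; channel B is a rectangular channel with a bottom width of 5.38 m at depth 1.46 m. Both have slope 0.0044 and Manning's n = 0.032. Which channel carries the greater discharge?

channel B

Channel A: For a triangular section with side slope z = 1.5: A = zy² = 1.5×2.13² = 6.805 m²; P = 2y√(1+z²) = 2×2.13×1.803 = 7.68 m. Hydraulic radius R = A/P = 6.805/7.68 = 0.8861 m. Q_A = (1/0.032)·6.805·0.8861^(2/3)·√0.0044 = 13.01 m³/s.
Channel B: Flow area A = b·y = 5.38 × 1.46 = 7.855 m². Wetted perimeter P = b + 2y = 5.38 + 2×1.46 = 8.3 m. Hydraulic radius R = A/P = 7.855/8.3 = 0.9464 m. Q_B = (1/0.032)·7.855·0.9464^(2/3)·√0.0044 = 15.69 m³/s.
Q_A = 13.01 m³/s vs Q_B = 15.69 m³/s, so channel B carries more.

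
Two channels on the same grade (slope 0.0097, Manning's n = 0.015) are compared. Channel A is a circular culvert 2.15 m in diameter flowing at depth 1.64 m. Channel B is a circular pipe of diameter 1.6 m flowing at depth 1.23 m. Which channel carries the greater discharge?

channel A

Channel A: For a circular section of diameter D = 2.15 m at depth y = 1.64 m, the central angle is θ = 2 arccos(1 − 2y/D) = 4.248 rad. Then A = (D²/8)(θ − sin θ) = 2.971 m² and P = Dθ/2 = 4.567 m. Hydraulic radius R = A/P = 2.971/4.567 = 0.6506 m. Q_A = (1/0.015)·2.971·0.6506^(2/3)·√0.0097 = 14.65 m³/s.
Channel B: For a circular section of diameter D = 1.6 m at depth y = 1.23 m, the central angle is θ = 2 arccos(1 − 2y/D) = 4.277 rad. Then A = (D²/8)(θ − sin θ) = 1.659 m² and P = Dθ/2 = 3.421 m. Hydraulic radius R = A/P = 1.659/3.421 = 0.4848 m. Q_B = (1/0.015)·1.659·0.4848^(2/3)·√0.0097 = 6.72 m³/s.
Q_A = 14.65 m³/s vs Q_B = 6.72 m³/s, so channel A carries more.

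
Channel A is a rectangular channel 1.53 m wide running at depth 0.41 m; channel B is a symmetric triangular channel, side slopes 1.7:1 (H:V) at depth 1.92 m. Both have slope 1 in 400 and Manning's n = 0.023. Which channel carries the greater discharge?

channel B

Channel A: Flow area A = b·y = 1.53 × 0.41 = 0.6273 m². Wetted perimeter P = b + 2y = 1.53 + 2×0.41 = 2.35 m. Hydraulic radius R = A/P = 0.6273/2.35 = 0.2669 m. Q_A = (1/0.023)·0.6273·0.2669^(2/3)·√0.0025 = 0.5654 m³/s.
Channel B: For a triangular section with side slope z = 1.7: A = zy² = 1.7×1.92² = 6.267 m²; P = 2y√(1+z²) = 2×1.92×1.972 = 7.574 m. Hydraulic radius R = A/P = 6.267/7.574 = 0.8275 m. Q_B = (1/0.023)·6.267·0.8275^(2/3)·√0.0025 = 12.01 m³/s.
Q_A = 0.5654 m³/s vs Q_B = 12.01 m³/s, so channel B carries more.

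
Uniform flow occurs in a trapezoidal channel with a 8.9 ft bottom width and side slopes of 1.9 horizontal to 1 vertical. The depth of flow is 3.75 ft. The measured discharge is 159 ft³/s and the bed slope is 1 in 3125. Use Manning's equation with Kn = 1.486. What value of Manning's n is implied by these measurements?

n = 0.018

With bottom width b = 8.9 ft and side slope z = 1.9: A = (b + zy)y = (8.9 + 1.9×3.75)×3.75 = 60.09 ft²; P = b + 2y√(1+z²) = 8.9 + 2×3.75×2.147 = 25 ft.
Hydraulic radius R = A/P = 60.09/25 = 2.403 ft.
Rearranging Manning's equation: n = (1.486/Q) A R^(2/3) S^(1/2) = (1.486/159) × 60.09 × 2.403^(2/3) × √0.00032 = 0.018.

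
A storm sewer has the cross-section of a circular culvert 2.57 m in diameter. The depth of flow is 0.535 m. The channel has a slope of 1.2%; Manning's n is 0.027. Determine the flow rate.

For a circular section of diameter D = 2.57 m at depth y = 0.535 m, the central angle is θ = 2 arccos(1 − 2y/D) = 1.895 rad. Then A = (D²/8)(θ − sin θ) = 0.7821 m² and P = Dθ/2 = 2.435 m.
Hydraulic radius R = A/P = 0.7821/2.435 = 0.3212 m.
Manning's equation: Q = (1/n) A R^(2/3) S^(1/2) = (1/0.027) × 0.7821 × 0.3212^(2/3) × 0.012^(1/2) = 1.49 m³/s.

Q = 1.49 m³/s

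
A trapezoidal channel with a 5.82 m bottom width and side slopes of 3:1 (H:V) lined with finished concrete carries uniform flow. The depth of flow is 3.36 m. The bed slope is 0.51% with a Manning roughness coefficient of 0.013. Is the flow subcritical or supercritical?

With bottom width b = 5.82 m and side slope z = 3: A = (b + zy)y = (5.82 + 3×3.36)×3.36 = 53.42 m²; P = b + 2y√(1+z²) = 5.82 + 2×3.36×3.162 = 27.07 m.
Hydraulic radius R = A/P = 53.42/27.07 = 1.974 m.
V = (1/n) R^(2/3) √S = (1/0.013) × 1.974^(2/3) × √0.0051 = 8.643 m/s. Hydraulic depth D_h = A/T = 53.42/25.98 = 2.056 m.
Froude number Fr = V/√(g·D_h) = 8.643/√(9.81×2.056) = 1.92, which is greater than 1, so the flow is supercritical.

supercritical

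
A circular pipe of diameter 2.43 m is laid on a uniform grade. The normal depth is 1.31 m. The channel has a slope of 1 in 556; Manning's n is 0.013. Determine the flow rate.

For a circular section of diameter D = 2.43 m at depth y = 1.31 m, the central angle is θ = 2 arccos(1 − 2y/D) = 3.298 rad. Then A = (D²/8)(θ − sin θ) = 2.549 m² and P = Dθ/2 = 4.007 m.
Hydraulic radius R = A/P = 2.549/4.007 = 0.6362 m.
Manning's equation: Q = (1/n) A R^(2/3) S^(1/2) = (1/0.013) × 2.549 × 0.6362^(2/3) × 0.001799^(1/2) = 6.15 m³/s.

Q = 6.15 m³/s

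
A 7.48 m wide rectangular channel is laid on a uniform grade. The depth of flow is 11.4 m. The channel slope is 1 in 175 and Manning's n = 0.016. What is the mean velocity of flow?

V = 9.42 m/s

Flow area A = b·y = 7.48 × 11.4 = 85.27 m². Wetted perimeter P = b + 2y = 7.48 + 2×11.4 = 30.28 m.
Hydraulic radius R = A/P = 85.27/30.28 = 2.816 m.
From Manning's equation, V = (1/n) R^(2/3) S^(1/2) = (1/0.016) × 2.816^(2/3) × 0.005714^(1/2) = 9.42 m/s.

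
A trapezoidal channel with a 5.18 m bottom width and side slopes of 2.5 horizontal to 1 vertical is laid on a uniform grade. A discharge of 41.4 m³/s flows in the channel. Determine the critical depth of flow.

y_c = 1.47 m

At critical depth, Q² T / (g A³) = 1, i.e. A³/T = Q²/g = 41.4²/9.81 = 174.7.
Try y = 1.7 m: A³/T = 301.2 — high.
Try y = 1.21 m: A³/T = 87.14 — low.
Try y = 1.47 m: A³/T = 176 — matches.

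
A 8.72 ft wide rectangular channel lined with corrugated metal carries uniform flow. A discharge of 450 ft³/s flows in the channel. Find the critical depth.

y_c = 4.36 ft

For a rectangular channel, critical depth y_c = (q²/g)^(1/3) where q = Q/b = 450/8.72 = 51.61 ft²/s.
So y_c = (51.61²/32.2)^(1/3) = 4.36 ft.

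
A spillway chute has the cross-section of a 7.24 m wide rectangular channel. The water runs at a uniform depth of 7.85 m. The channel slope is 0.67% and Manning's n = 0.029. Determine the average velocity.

V = 5.17 m/s

Flow area A = b·y = 7.24 × 7.85 = 56.83 m². Wetted perimeter P = b + 2y = 7.24 + 2×7.85 = 22.94 m.
Hydraulic radius R = A/P = 56.83/22.94 = 2.478 m.
From Manning's equation, V = (1/n) R^(2/3) S^(1/2) = (1/0.029) × 2.478^(2/3) × 0.0067^(1/2) = 5.17 m/s.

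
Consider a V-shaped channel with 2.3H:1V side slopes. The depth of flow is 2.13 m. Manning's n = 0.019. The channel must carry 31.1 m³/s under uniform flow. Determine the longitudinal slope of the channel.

S = 0.00331

For a triangular section with side slope z = 2.3: A = zy² = 2.3×2.13² = 10.43 m²; P = 2y√(1+z²) = 2×2.13×2.508 = 10.68 m.
Hydraulic radius R = A/P = 10.43/10.68 = 0.9767 m.
From Manning's equation, S = [nQ / (1 A R^(2/3))]² = [0.019 × 31.1 / (1 × 10.43 × 0.9767^(2/3))]² = 0.00331.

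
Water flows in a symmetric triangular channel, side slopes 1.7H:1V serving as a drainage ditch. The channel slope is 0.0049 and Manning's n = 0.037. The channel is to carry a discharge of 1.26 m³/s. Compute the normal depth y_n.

Manning's equation rearranged: A R^(2/3) = nQ / (1·√S) = 0.037 × 1.26 / (√0.0049) = 0.666.
Trying y = 1.01 m: A R^(2/3) = 0.996 — high.
Trying y = 0.773 m: A R^(2/3) = 0.4882 — low.
Trying y = 0.869 m: A R^(2/3) = 0.667 — ≈ 0.666.

y_n = 0.869 m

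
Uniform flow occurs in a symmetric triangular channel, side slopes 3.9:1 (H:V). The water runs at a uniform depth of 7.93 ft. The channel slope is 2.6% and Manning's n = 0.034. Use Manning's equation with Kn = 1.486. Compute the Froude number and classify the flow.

For a triangular section with side slope z = 3.9: A = zy² = 3.9×7.93² = 245.3 ft²; P = 2y√(1+z²) = 2×7.93×4.026 = 63.85 ft.
Hydraulic radius R = A/P = 245.3/63.85 = 3.841 ft.
V = (1.486/n) R^(2/3) √S = (1.486/0.034) × 3.841^(2/3) × √0.026 = 17.28 ft/s. Hydraulic depth D_h = A/T = 245.3/61.85 = 3.965 ft.
Froude number Fr = V/√(g·D_h) = 17.28/√(32.2×3.965) = 1.53, which is greater than 1, so the flow is supercritical.

supercritical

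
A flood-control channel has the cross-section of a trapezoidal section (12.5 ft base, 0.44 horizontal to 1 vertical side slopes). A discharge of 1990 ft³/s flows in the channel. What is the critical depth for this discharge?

At critical depth, Q² T / (g A³) = 1, i.e. A³/T = Q²/g = 1990²/32.2 = 123000.
Try y = 7.04 ft: A³/T = 70820 — too small.
Try y = 10.3 ft: A³/T = 250400 — too large.
Try y = 8.33 ft: A³/T = 123100 — ≈ 123000.

y_c = 8.33 ft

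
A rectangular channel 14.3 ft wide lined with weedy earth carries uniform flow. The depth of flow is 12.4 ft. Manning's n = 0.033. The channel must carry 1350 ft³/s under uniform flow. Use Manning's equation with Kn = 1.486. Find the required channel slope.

S = 0.00381

Flow area A = b·y = 14.3 × 12.4 = 177.3 ft². Wetted perimeter P = b + 2y = 14.3 + 2×12.4 = 39.1 ft.
Hydraulic radius R = A/P = 177.3/39.1 = 4.535 ft.
From Manning's equation, S = [nQ / (1.486 A R^(2/3))]² = [0.033 × 1350 / (1.486 × 177.3 × 4.535^(2/3))]² = 0.00381.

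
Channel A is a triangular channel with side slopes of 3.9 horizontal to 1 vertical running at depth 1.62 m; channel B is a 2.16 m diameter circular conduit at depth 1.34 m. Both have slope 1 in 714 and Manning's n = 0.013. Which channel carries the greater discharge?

channel A

Channel A: For a triangular section with side slope z = 3.9: A = zy² = 3.9×1.62² = 10.24 m²; P = 2y√(1+z²) = 2×1.62×4.026 = 13.04 m. Hydraulic radius R = A/P = 10.24/13.04 = 0.7846 m. Q_A = (1/0.013)·10.24·0.7846^(2/3)·√0.001401 = 25.07 m³/s.
Channel B: For a circular section of diameter D = 2.16 m at depth y = 1.34 m, the central angle is θ = 2 arccos(1 − 2y/D) = 3.628 rad. Then A = (D²/8)(θ − sin θ) = 2.388 m² and P = Dθ/2 = 3.918 m. Hydraulic radius R = A/P = 2.388/3.918 = 0.6096 m. Q_B = (1/0.013)·2.388·0.6096^(2/3)·√0.001401 = 4.943 m³/s.
Q_A = 25.07 m³/s vs Q_B = 4.943 m³/s, so channel A carries more.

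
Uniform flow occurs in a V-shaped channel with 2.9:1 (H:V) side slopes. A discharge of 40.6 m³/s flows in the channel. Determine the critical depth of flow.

y_c = 2.09 m

At critical depth, Q² T / (g A³) = 1, i.e. A³/T = Q²/g = 40.6²/9.81 = 168.
Try y = 1.83 m: A³/T = 86.3 — short.
Try y = 2.37 m: A³/T = 314.4 — over.
Try y = 2.09 m: A³/T = 167.7 — ≈ 168.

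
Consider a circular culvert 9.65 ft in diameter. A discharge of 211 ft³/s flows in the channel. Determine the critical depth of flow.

y_c = 3.44 ft

At critical depth, Q² T / (g A³) = 1, i.e. A³/T = Q²/g = 211²/32.2 = 1383.
At y = 4.11 ft: A³/T = 2744 — high.
At y = 2.46 ft: A³/T = 377.4 — low.
At y = 3.44 ft: A³/T = 1384 — close enough.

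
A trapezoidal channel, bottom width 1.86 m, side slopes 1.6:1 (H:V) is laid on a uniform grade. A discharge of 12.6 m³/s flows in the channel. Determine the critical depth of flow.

y_c = 1.2 m

At critical depth, Q² T / (g A³) = 1, i.e. A³/T = Q²/g = 12.6²/9.81 = 16.18.
Try y = 0.882 m: A³/T = 5.129 — low.
Try y = 1.3 m: A³/T = 22.32 — high.
Try y = 1.2 m: A³/T = 16.37 — ≈ 16.18.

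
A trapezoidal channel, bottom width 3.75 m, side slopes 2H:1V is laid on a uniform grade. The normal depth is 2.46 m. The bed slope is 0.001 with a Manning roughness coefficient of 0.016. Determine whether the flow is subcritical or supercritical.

With bottom width b = 3.75 m and side slope z = 2: A = (b + zy)y = (3.75 + 2×2.46)×2.46 = 21.33 m²; P = b + 2y√(1+z²) = 3.75 + 2×2.46×2.236 = 14.75 m.
Hydraulic radius R = A/P = 21.33/14.75 = 1.446 m.
V = (1/n) R^(2/3) √S = (1/0.016) × 1.446^(2/3) × √0.001 = 2.527 m/s. Hydraulic depth D_h = A/T = 21.33/13.59 = 1.569 m.
Froude number Fr = V/√(g·D_h) = 2.527/√(9.81×1.569) = 0.644, which is less than 1, so the flow is subcritical.

subcritical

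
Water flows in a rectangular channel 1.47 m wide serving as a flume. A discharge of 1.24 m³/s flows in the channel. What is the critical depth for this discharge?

y_c = 0.417 m

For a rectangular channel, critical depth y_c = (q²/g)^(1/3) where q = Q/b = 1.24/1.47 = 0.8435 m²/s.
So y_c = (0.8435²/9.81)^(1/3) = 0.417 m.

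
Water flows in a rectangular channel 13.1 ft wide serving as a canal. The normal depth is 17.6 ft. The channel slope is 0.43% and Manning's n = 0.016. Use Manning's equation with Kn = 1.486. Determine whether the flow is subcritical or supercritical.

subcritical

Flow area A = b·y = 13.1 × 17.6 = 230.6 ft². Wetted perimeter P = b + 2y = 13.1 + 2×17.6 = 48.3 ft.
Hydraulic radius R = A/P = 230.6/48.3 = 4.773 ft.
V = (1.486/n) R^(2/3) √S = (1.486/0.016) × 4.773^(2/3) × √0.0043 = 17.27 ft/s. Hydraulic depth D_h = A/T = 230.6/13.1 = 17.6 ft.
Froude number Fr = V/√(g·D_h) = 17.27/√(32.2×17.6) = 0.725, which is less than 1, so the flow is subcritical.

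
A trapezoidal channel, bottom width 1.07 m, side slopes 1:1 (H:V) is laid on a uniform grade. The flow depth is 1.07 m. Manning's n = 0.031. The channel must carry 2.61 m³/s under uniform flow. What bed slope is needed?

With bottom width b = 1.07 m and side slope z = 1: A = (b + zy)y = (1.07 + 1×1.07)×1.07 = 2.29 m²; P = b + 2y√(1+z²) = 1.07 + 2×1.07×1.414 = 4.096 m.
Hydraulic radius R = A/P = 2.29/4.096 = 0.559 m.
From Manning's equation, S = [nQ / (1 A R^(2/3))]² = [0.031 × 2.61 / (1 × 2.29 × 0.559^(2/3))]² = 0.00271.

S = 0.00271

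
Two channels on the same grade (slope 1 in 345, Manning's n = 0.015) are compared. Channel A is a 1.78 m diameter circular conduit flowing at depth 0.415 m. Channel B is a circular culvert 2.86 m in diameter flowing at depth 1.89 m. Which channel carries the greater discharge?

Channel A: For a circular section of diameter D = 1.78 m at depth y = 0.415 m, the central angle is θ = 2 arccos(1 − 2y/D) = 2.016 rad. Then A = (D²/8)(θ − sin θ) = 0.4408 m² and P = Dθ/2 = 1.794 m. Hydraulic radius R = A/P = 0.4408/1.794 = 0.2457 m. Q_A = (1/0.015)·0.4408·0.2457^(2/3)·√0.002899 = 0.6206 m³/s.
Channel B: For a circular section of diameter D = 2.86 m at depth y = 1.89 m, the central angle is θ = 2 arccos(1 − 2y/D) = 3.797 rad. Then A = (D²/8)(θ − sin θ) = 4.505 m² and P = Dθ/2 = 5.429 m. Hydraulic radius R = A/P = 4.505/5.429 = 0.8297 m. Q_B = (1/0.015)·4.505·0.8297^(2/3)·√0.002899 = 14.28 m³/s.
Q_A = 0.6206 m³/s vs Q_B = 14.28 m³/s, so channel B carries more.

channel B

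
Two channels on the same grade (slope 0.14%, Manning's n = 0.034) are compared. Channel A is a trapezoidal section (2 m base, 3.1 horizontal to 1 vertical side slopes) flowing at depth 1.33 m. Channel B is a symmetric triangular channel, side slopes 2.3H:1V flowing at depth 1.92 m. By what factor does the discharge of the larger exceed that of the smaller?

Channel A: With bottom width b = 2 m and side slope z = 3.1: A = (b + zy)y = (2 + 3.1×1.33)×1.33 = 8.144 m²; P = b + 2y√(1+z²) = 2 + 2×1.33×3.257 = 10.66 m. Hydraulic radius R = A/P = 8.144/10.66 = 0.7636 m. Q_A = (1/0.034)·8.144·0.7636^(2/3)·√0.0014 = 7.487 m³/s.
Channel B: For a triangular section with side slope z = 2.3: A = zy² = 2.3×1.92² = 8.479 m²; P = 2y√(1+z²) = 2×1.92×2.508 = 9.631 m. Hydraulic radius R = A/P = 8.479/9.631 = 0.8804 m. Q_B = (1/0.034)·8.479·0.8804^(2/3)·√0.0014 = 8.571 m³/s.
The larger discharge is 8.571 m³/s and the smaller is 7.487 m³/s; the ratio is 1.14.

1.14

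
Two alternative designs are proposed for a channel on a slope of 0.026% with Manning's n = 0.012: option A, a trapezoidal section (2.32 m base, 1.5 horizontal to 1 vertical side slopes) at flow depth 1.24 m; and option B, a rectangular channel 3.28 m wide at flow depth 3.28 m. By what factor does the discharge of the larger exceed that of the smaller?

Channel A: With bottom width b = 2.32 m and side slope z = 1.5: A = (b + zy)y = (2.32 + 1.5×1.24)×1.24 = 5.183 m²; P = b + 2y√(1+z²) = 2.32 + 2×1.24×1.803 = 6.791 m. Hydraulic radius R = A/P = 5.183/6.791 = 0.7633 m. Q_A = (1/0.012)·5.183·0.7633^(2/3)·√0.00026 = 5.817 m³/s.
Channel B: Flow area A = b·y = 3.28 × 3.28 = 10.76 m². Wetted perimeter P = b + 2y = 3.28 + 2×3.28 = 9.84 m. Hydraulic radius R = A/P = 10.76/9.84 = 1.093 m. Q_B = (1/0.012)·10.76·1.093^(2/3)·√0.00026 = 15.34 m³/s.
The larger discharge is 15.34 m³/s and the smaller is 5.817 m³/s; the ratio is 2.64.

2.64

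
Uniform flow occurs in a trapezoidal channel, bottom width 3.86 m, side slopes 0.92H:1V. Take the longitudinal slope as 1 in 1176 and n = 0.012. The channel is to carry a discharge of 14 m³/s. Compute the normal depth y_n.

y_n = 1.26 m

Manning's equation rearranged: A R^(2/3) = nQ / (1·√S) = 0.012 × 14 / (√0.0008503) = 5.761.
At y = 1.51 m: A R^(2/3) = 7.901 — too large.
At y = 1.09 m: A R^(2/3) = 4.48 — too small.
At y = 1.26 m: A R^(2/3) = 5.756 — close enough.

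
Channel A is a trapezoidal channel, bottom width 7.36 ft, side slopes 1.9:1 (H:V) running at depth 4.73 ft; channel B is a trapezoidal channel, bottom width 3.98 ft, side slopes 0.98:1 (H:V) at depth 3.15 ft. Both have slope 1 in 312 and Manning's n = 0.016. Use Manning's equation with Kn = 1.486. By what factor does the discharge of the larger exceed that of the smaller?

4.76

Channel A: With bottom width b = 7.36 ft and side slope z = 1.9: A = (b + zy)y = (7.36 + 1.9×4.73)×4.73 = 77.32 ft²; P = b + 2y√(1+z²) = 7.36 + 2×4.73×2.147 = 27.67 ft. Hydraulic radius R = A/P = 77.32/27.67 = 2.794 ft. Q_A = (1.486/0.016)·77.32·2.794^(2/3)·√0.003205 = 806.6 ft³/s.
Channel B: With bottom width b = 3.98 ft and side slope z = 0.98: A = (b + zy)y = (3.98 + 0.98×3.15)×3.15 = 22.26 ft²; P = b + 2y√(1+z²) = 3.98 + 2×3.15×1.4 = 12.8 ft. Hydraulic radius R = A/P = 22.26/12.8 = 1.739 ft. Q_B = (1.486/0.016)·22.26·1.739^(2/3)·√0.003205 = 169.3 ft³/s.
The larger discharge is 806.6 ft³/s and the smaller is 169.3 ft³/s; the ratio is 4.76.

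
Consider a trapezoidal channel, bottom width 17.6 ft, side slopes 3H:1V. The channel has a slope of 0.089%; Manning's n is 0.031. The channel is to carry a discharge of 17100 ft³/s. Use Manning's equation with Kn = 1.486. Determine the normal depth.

Manning's equation rearranged: A R^(2/3) = nQ / (1.486·√S) = 0.031 × 17100 / (1.486 × √0.00089) = 11960.
At y = 20.8 ft: A R^(2/3) = 8308 — short.
At y = 29 ft: A R^(2/3) = 18520 — over.
At y = 24.2 ft: A R^(2/3) = 11940 — ≈ 11960.

y_n = 24.2 ft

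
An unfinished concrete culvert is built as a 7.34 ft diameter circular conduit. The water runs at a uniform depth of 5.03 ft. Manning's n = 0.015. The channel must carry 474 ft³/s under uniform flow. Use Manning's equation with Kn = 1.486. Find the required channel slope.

S = 0.00859

For a circular section of diameter D = 7.34 ft at depth y = 5.03 ft, the central angle is θ = 2 arccos(1 − 2y/D) = 3.901 rad. Then A = (D²/8)(θ − sin θ) = 30.91 ft² and P = Dθ/2 = 14.32 ft.
Hydraulic radius R = A/P = 30.91/14.32 = 2.159 ft.
From Manning's equation, S = [nQ / (1.486 A R^(2/3))]² = [0.015 × 474 / (1.486 × 30.91 × 2.159^(2/3))]² = 0.00859.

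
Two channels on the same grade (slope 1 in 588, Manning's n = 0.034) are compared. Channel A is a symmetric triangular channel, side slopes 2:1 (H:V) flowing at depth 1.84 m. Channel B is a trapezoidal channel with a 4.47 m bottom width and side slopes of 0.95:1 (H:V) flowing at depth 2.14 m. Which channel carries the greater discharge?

channel B

Channel A: For a triangular section with side slope z = 2: A = zy² = 2×1.84² = 6.771 m²; P = 2y√(1+z²) = 2×1.84×2.236 = 8.229 m. Hydraulic radius R = A/P = 6.771/8.229 = 0.8229 m. Q_A = (1/0.034)·6.771·0.8229^(2/3)·√0.001701 = 7.212 m³/s.
Channel B: With bottom width b = 4.47 m and side slope z = 0.95: A = (b + zy)y = (4.47 + 0.95×2.14)×2.14 = 13.92 m²; P = b + 2y√(1+z²) = 4.47 + 2×2.14×1.379 = 10.37 m. Hydraulic radius R = A/P = 13.92/10.37 = 1.342 m. Q_B = (1/0.034)·13.92·1.342^(2/3)·√0.001701 = 20.53 m³/s.
Q_A = 7.212 m³/s vs Q_B = 20.53 m³/s, so channel B carries more.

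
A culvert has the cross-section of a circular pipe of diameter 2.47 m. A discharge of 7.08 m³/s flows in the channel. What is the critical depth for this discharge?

y_c = 1.21 m

At critical depth, Q² T / (g A³) = 1, i.e. A³/T = Q²/g = 7.08²/9.81 = 5.11.
At y = 0.891 m: A³/T = 1.592 — low.
At y = 1.21 m: A³/T = 5.149 — matches.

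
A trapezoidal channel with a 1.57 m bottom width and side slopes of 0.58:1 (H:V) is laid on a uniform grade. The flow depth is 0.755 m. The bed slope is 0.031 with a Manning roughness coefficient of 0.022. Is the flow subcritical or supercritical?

supercritical

With bottom width b = 1.57 m and side slope z = 0.58: A = (b + zy)y = (1.57 + 0.58×0.755)×0.755 = 1.516 m²; P = b + 2y√(1+z²) = 1.57 + 2×0.755×1.156 = 3.316 m.
Hydraulic radius R = A/P = 1.516/3.316 = 0.4572 m.
V = (1/n) R^(2/3) √S = (1/0.022) × 0.4572^(2/3) × √0.031 = 4.75 m/s. Hydraulic depth D_h = A/T = 1.516/2.446 = 0.6198 m.
Froude number Fr = V/√(g·D_h) = 4.75/√(9.81×0.6198) = 1.93, which is greater than 1, so the flow is supercritical.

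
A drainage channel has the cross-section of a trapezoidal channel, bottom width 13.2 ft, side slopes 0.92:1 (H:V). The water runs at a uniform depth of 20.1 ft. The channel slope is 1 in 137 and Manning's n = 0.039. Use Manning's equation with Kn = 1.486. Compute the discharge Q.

With bottom width b = 13.2 ft and side slope z = 0.92: A = (b + zy)y = (13.2 + 0.92×20.1)×20.1 = 637 ft²; P = b + 2y√(1+z²) = 13.2 + 2×20.1×1.359 = 67.82 ft.
Hydraulic radius R = A/P = 637/67.82 = 9.392 ft.
Manning's equation: Q = (1.486/n) A R^(2/3) S^(1/2) = (1.486/0.039) × 637 × 9.392^(2/3) × 0.007299^(1/2) = 9230 ft³/s.

Q = 9230 ft³/s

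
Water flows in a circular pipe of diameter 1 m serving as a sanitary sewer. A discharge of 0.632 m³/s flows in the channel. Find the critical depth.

y_c = 0.451 m

At critical depth, Q² T / (g A³) = 1, i.e. A³/T = Q²/g = 0.632²/9.81 = 0.04072.
Trying y = 0.353 m: A³/T = 0.01593 — short.
Trying y = 0.568 m: A³/T = 0.09856 — over.
Trying y = 0.451 m: A³/T = 0.04083 — close enough.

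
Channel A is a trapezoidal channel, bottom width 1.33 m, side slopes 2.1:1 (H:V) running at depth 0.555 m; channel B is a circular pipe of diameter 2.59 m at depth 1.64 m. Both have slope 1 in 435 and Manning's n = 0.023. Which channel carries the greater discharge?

Channel A: With bottom width b = 1.33 m and side slope z = 2.1: A = (b + zy)y = (1.33 + 2.1×0.555)×0.555 = 1.385 m²; P = b + 2y√(1+z²) = 1.33 + 2×0.555×2.326 = 3.912 m. Hydraulic radius R = A/P = 1.385/3.912 = 0.3541 m. Q_A = (1/0.023)·1.385·0.3541^(2/3)·√0.002299 = 1.445 m³/s.
Channel B: For a circular section of diameter D = 2.59 m at depth y = 1.64 m, the central angle is θ = 2 arccos(1 − 2y/D) = 3.681 rad. Then A = (D²/8)(θ − sin θ) = 3.517 m² and P = Dθ/2 = 4.767 m. Hydraulic radius R = A/P = 3.517/4.767 = 0.7378 m. Q_B = (1/0.023)·3.517·0.7378^(2/3)·√0.002299 = 5.987 m³/s.
Q_A = 1.445 m³/s vs Q_B = 5.987 m³/s, so channel B carries more.

channel B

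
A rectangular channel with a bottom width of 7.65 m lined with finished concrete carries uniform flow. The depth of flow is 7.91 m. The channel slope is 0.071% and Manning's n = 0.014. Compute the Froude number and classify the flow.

subcritical

Flow area A = b·y = 7.65 × 7.91 = 60.51 m². Wetted perimeter P = b + 2y = 7.65 + 2×7.91 = 23.47 m.
Hydraulic radius R = A/P = 60.51/23.47 = 2.578 m.
V = (1/n) R^(2/3) √S = (1/0.014) × 2.578^(2/3) × √0.00071 = 3.579 m/s. Hydraulic depth D_h = A/T = 60.51/7.65 = 7.91 m.
Froude number Fr = V/√(g·D_h) = 3.579/√(9.81×7.91) = 0.406, which is less than 1, so the flow is subcritical.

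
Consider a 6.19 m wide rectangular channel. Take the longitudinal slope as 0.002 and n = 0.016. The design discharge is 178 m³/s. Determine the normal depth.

y_n = 6.32 m

Manning's equation rearranged: A R^(2/3) = nQ / (1·√S) = 0.016 × 178 / (√0.002) = 63.68.
Trying y = 5.06 m: A R^(2/3) = 48.39 — short.
Trying y = 7.59 m: A R^(2/3) = 79.44 — over.
Trying y = 6.32 m: A R^(2/3) = 63.7 — matches.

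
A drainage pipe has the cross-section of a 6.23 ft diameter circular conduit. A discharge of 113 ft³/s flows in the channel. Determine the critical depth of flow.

y_c = 2.84 ft

At critical depth, Q² T / (g A³) = 1, i.e. A³/T = Q²/g = 113²/32.2 = 396.6.
Try y = 3.55 ft: A³/T = 936.4 — high.
Try y = 1.95 ft: A³/T = 93.93 — low.
Try y = 2.84 ft: A³/T = 399.2 — close enough.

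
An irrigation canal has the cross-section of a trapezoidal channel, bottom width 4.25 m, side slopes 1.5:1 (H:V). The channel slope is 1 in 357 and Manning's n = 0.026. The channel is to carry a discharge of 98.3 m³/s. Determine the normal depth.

y_n = 3.37 m

Manning's equation rearranged: A R^(2/3) = nQ / (1·√S) = 0.026 × 98.3 / (√0.002801) = 48.29.
Try y = 2.64 m: A R^(2/3) = 29.33 — low.
Try y = 3.37 m: A R^(2/3) = 48.31 — ≈ 48.29.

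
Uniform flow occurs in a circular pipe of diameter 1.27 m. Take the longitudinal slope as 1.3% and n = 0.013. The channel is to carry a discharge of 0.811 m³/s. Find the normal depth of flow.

Manning's equation rearranged: A R^(2/3) = nQ / (1·√S) = 0.013 × 0.811 / (√0.013) = 0.09247.
Try y = 0.431 m: A R^(2/3) = 0.1462 — high.
Try y = 0.288 m: A R^(2/3) = 0.06649 — low.
Try y = 0.34 m: A R^(2/3) = 0.09245 — matches.

y_n = 0.34 m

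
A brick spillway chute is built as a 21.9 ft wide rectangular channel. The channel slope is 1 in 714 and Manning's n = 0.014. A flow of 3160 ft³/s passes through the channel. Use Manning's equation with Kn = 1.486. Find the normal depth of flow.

Manning's equation rearranged: A R^(2/3) = nQ / (1.486·√S) = 0.014 × 3160 / (1.486 × √0.001401) = 795.5.
Try y = 12.5 ft: A R^(2/3) = 887.4 — over.
Try y = 8.93 ft: A R^(2/3) = 565.6 — short.
Try y = 11.5 ft: A R^(2/3) = 795.1 — close enough.

y_n = 11.5 ft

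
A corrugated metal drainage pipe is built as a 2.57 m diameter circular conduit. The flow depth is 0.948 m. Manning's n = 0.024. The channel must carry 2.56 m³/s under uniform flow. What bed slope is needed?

For a circular section of diameter D = 2.57 m at depth y = 0.948 m, the central angle is θ = 2 arccos(1 − 2y/D) = 2.611 rad. Then A = (D²/8)(θ − sin θ) = 1.738 m² and P = Dθ/2 = 3.355 m.
Hydraulic radius R = A/P = 1.738/3.355 = 0.5179 m.
From Manning's equation, S = [nQ / (1 A R^(2/3))]² = [0.024 × 2.56 / (1 × 1.738 × 0.5179^(2/3))]² = 0.00301.

S = 0.00301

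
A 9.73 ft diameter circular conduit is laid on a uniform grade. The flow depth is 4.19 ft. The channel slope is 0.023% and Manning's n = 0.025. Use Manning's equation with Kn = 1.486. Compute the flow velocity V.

V = 1.52 ft/s

For a circular section of diameter D = 9.73 ft at depth y = 4.19 ft, the central angle is θ = 2 arccos(1 − 2y/D) = 2.863 rad. Then A = (D²/8)(θ − sin θ) = 30.63 ft² and P = Dθ/2 = 13.93 ft.
Hydraulic radius R = A/P = 30.63/13.93 = 2.199 ft.
From Manning's equation, V = (1.486/n) R^(2/3) S^(1/2) = (1.486/0.025) × 2.199^(2/3) × 0.00023^(1/2) = 1.52 ft/s.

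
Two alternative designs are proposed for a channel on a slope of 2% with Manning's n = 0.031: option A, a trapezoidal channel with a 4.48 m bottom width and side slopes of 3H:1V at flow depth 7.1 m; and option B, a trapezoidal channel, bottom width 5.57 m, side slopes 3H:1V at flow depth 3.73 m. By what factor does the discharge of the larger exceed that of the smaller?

4.22

Channel A: With bottom width b = 4.48 m and side slope z = 3: A = (b + zy)y = (4.48 + 3×7.1)×7.1 = 183 m²; P = b + 2y√(1+z²) = 4.48 + 2×7.1×3.162 = 49.38 m. Hydraulic radius R = A/P = 183/49.38 = 3.706 m. Q_A = (1/0.031)·183·3.706^(2/3)·√0.02 = 2000 m³/s.
Channel B: With bottom width b = 5.57 m and side slope z = 3: A = (b + zy)y = (5.57 + 3×3.73)×3.73 = 62.51 m²; P = b + 2y√(1+z²) = 5.57 + 2×3.73×3.162 = 29.16 m. Hydraulic radius R = A/P = 62.51/29.16 = 2.144 m. Q_B = (1/0.031)·62.51·2.144^(2/3)·√0.02 = 474.2 m³/s.
The larger discharge is 2000 m³/s and the smaller is 474.2 m³/s; the ratio is 4.22.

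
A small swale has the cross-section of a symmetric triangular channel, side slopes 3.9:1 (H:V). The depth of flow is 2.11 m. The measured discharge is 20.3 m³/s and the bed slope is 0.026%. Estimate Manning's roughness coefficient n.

For a triangular section with side slope z = 3.9: A = zy² = 3.9×2.11² = 17.36 m²; P = 2y√(1+z²) = 2×2.11×4.026 = 16.99 m.
Hydraulic radius R = A/P = 17.36/16.99 = 1.022 m.
Rearranging Manning's equation: n = (1/Q) A R^(2/3) S^(1/2) = (1/20.3) × 17.36 × 1.022^(2/3) × √0.00026 = 0.014.

n = 0.014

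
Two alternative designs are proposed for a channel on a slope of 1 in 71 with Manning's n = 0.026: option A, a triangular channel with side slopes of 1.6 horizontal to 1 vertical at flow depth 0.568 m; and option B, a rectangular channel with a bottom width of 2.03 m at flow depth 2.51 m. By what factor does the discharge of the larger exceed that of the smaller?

20.5

Channel A: For a triangular section with side slope z = 1.6: A = zy² = 1.6×0.568² = 0.5162 m²; P = 2y√(1+z²) = 2×0.568×1.887 = 2.143 m. Hydraulic radius R = A/P = 0.5162/2.143 = 0.2408 m. Q_A = (1/0.026)·0.5162·0.2408^(2/3)·√0.01408 = 0.9121 m³/s.
Channel B: Flow area A = b·y = 2.03 × 2.51 = 5.095 m². Wetted perimeter P = b + 2y = 2.03 + 2×2.51 = 7.05 m. Hydraulic radius R = A/P = 5.095/7.05 = 0.7227 m. Q_B = (1/0.026)·5.095·0.7227^(2/3)·√0.01408 = 18.73 m³/s.
The larger discharge is 18.73 m³/s and the smaller is 0.9121 m³/s; the ratio is 20.5.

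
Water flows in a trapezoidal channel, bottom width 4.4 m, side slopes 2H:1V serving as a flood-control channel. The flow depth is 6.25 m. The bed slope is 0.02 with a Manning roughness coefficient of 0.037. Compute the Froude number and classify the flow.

With bottom width b = 4.4 m and side slope z = 2: A = (b + zy)y = (4.4 + 2×6.25)×6.25 = 105.6 m²; P = b + 2y√(1+z²) = 4.4 + 2×6.25×2.236 = 32.35 m.
Hydraulic radius R = A/P = 105.6/32.35 = 3.265 m.
V = (1/n) R^(2/3) √S = (1/0.037) × 3.265^(2/3) × √0.02 = 8.412 m/s. Hydraulic depth D_h = A/T = 105.6/29.4 = 3.593 m.
Froude number Fr = V/√(g·D_h) = 8.412/√(9.81×3.593) = 1.42, which is greater than 1, so the flow is supercritical.

supercritical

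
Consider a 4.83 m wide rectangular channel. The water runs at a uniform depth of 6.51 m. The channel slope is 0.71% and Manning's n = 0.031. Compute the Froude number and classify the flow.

subcritical

Flow area A = b·y = 4.83 × 6.51 = 31.44 m². Wetted perimeter P = b + 2y = 4.83 + 2×6.51 = 17.85 m.
Hydraulic radius R = A/P = 31.44/17.85 = 1.762 m.
V = (1/n) R^(2/3) √S = (1/0.031) × 1.762^(2/3) × √0.0071 = 3.965 m/s. Hydraulic depth D_h = A/T = 31.44/4.83 = 6.51 m.
Froude number Fr = V/√(g·D_h) = 3.965/√(9.81×6.51) = 0.496, which is less than 1, so the flow is subcritical.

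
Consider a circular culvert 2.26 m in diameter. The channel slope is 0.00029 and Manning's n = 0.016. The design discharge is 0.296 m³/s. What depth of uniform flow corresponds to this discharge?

Manning's equation rearranged: A R^(2/3) = nQ / (1·√S) = 0.016 × 0.296 / (√0.00029) = 0.2781.
Trying y = 0.56 m: A R^(2/3) = 0.369 — high.
Trying y = 0.371 m: A R^(2/3) = 0.1605 — low.
Trying y = 0.486 m: A R^(2/3) = 0.2779 — ≈ 0.2781.

y_n = 0.486 m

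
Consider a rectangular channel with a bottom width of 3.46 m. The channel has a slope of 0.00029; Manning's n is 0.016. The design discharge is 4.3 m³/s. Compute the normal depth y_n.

Manning's equation rearranged: A R^(2/3) = nQ / (1·√S) = 0.016 × 4.3 / (√0.00029) = 4.04.
Try y = 1.73 m: A R^(2/3) = 5.434 — high.
Try y = 1.21 m: A R^(2/3) = 3.338 — low.
Try y = 1.39 m: A R^(2/3) = 4.043 — matches.

y_n = 1.39 m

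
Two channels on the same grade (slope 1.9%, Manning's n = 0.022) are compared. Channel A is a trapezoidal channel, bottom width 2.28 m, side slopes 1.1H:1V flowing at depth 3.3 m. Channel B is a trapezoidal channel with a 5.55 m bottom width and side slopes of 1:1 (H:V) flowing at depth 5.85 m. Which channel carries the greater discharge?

channel B

Channel A: With bottom width b = 2.28 m and side slope z = 1.1: A = (b + zy)y = (2.28 + 1.1×3.3)×3.3 = 19.5 m²; P = b + 2y√(1+z²) = 2.28 + 2×3.3×1.487 = 12.09 m. Hydraulic radius R = A/P = 19.5/12.09 = 1.613 m. Q_A = (1/0.022)·19.5·1.613^(2/3)·√0.019 = 168.1 m³/s.
Channel B: With bottom width b = 5.55 m and side slope z = 1: A = (b + zy)y = (5.55 + 1×5.85)×5.85 = 66.69 m²; P = b + 2y√(1+z²) = 5.55 + 2×5.85×1.414 = 22.1 m. Hydraulic radius R = A/P = 66.69/22.1 = 3.018 m. Q_B = (1/0.022)·66.69·3.018^(2/3)·√0.019 = 872.7 m³/s.
Q_A = 168.1 m³/s vs Q_B = 872.7 m³/s, so channel B carries more.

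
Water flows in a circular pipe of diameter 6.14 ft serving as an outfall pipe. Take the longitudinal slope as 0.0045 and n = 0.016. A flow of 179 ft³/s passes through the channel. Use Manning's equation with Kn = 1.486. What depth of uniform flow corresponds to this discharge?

Manning's equation rearranged: A R^(2/3) = nQ / (1.486·√S) = 0.016 × 179 / (1.486 × √0.0045) = 28.73.
Trying y = 3.18 ft: A R^(2/3) = 20.9 — low.
Trying y = 4.95 ft: A R^(2/3) = 38.8 — high.
Trying y = 3.89 ft: A R^(2/3) = 28.72 — matches.

y_n = 3.89 ft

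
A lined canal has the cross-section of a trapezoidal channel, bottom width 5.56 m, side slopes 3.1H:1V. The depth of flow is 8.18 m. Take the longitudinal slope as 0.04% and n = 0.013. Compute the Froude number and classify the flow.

subcritical

With bottom width b = 5.56 m and side slope z = 3.1: A = (b + zy)y = (5.56 + 3.1×8.18)×8.18 = 252.9 m²; P = b + 2y√(1+z²) = 5.56 + 2×8.18×3.257 = 58.85 m.
Hydraulic radius R = A/P = 252.9/58.85 = 4.298 m.
V = (1/n) R^(2/3) √S = (1/0.013) × 4.298^(2/3) × √0.0004 = 4.067 m/s. Hydraulic depth D_h = A/T = 252.9/56.28 = 4.494 m.
Froude number Fr = V/√(g·D_h) = 4.067/√(9.81×4.494) = 0.612, which is less than 1, so the flow is subcritical.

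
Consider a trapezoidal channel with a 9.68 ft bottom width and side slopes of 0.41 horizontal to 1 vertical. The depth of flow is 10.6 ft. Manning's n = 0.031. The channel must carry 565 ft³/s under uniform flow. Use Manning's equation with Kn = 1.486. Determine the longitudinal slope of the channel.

S = 0.000831

With bottom width b = 9.68 ft and side slope z = 0.41: A = (b + zy)y = (9.68 + 0.41×10.6)×10.6 = 148.7 ft²; P = b + 2y√(1+z²) = 9.68 + 2×10.6×1.081 = 32.59 ft.
Hydraulic radius R = A/P = 148.7/32.59 = 4.562 ft.
From Manning's equation, S = [nQ / (1.486 A R^(2/3))]² = [0.031 × 565 / (1.486 × 148.7 × 4.562^(2/3))]² = 0.000831.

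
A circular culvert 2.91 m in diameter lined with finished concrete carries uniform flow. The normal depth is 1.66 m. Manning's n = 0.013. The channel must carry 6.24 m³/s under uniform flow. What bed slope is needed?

S = 0.00059

For a circular section of diameter D = 2.91 m at depth y = 1.66 m, the central angle is θ = 2 arccos(1 − 2y/D) = 3.424 rad. Then A = (D²/8)(θ − sin θ) = 3.92 m² and P = Dθ/2 = 4.982 m.
Hydraulic radius R = A/P = 3.92/4.982 = 0.7868 m.
From Manning's equation, S = [nQ / (1 A R^(2/3))]² = [0.013 × 6.24 / (1 × 3.92 × 0.7868^(2/3))]² = 0.00059.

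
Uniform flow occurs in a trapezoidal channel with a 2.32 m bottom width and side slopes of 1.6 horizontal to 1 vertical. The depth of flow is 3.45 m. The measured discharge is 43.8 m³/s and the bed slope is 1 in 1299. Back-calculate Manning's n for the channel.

n = 0.025

With bottom width b = 2.32 m and side slope z = 1.6: A = (b + zy)y = (2.32 + 1.6×3.45)×3.45 = 27.05 m²; P = b + 2y√(1+z²) = 2.32 + 2×3.45×1.887 = 15.34 m.
Hydraulic radius R = A/P = 27.05/15.34 = 1.763 m.
Rearranging Manning's equation: n = (1/Q) A R^(2/3) S^(1/2) = (1/43.8) × 27.05 × 1.763^(2/3) × √0.0007698 = 0.025.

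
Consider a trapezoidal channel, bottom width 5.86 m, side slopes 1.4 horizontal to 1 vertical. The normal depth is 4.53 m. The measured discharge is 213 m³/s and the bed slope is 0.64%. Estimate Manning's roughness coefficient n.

With bottom width b = 5.86 m and side slope z = 1.4: A = (b + zy)y = (5.86 + 1.4×4.53)×4.53 = 55.28 m²; P = b + 2y√(1+z²) = 5.86 + 2×4.53×1.72 = 21.45 m.
Hydraulic radius R = A/P = 55.28/21.45 = 2.577 m.
Rearranging Manning's equation: n = (1/Q) A R^(2/3) S^(1/2) = (1/213) × 55.28 × 2.577^(2/3) × √0.0064 = 0.039.

n = 0.039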